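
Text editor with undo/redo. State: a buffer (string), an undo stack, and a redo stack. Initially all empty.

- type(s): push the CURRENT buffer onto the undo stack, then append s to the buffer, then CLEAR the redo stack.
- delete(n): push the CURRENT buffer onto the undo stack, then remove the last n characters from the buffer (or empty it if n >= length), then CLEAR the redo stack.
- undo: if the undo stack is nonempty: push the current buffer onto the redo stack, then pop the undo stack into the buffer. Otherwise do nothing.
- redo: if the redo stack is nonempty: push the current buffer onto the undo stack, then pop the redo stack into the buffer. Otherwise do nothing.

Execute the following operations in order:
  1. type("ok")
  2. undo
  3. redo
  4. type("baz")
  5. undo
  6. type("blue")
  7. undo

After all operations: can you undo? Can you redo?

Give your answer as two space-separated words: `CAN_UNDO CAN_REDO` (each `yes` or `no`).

After op 1 (type): buf='ok' undo_depth=1 redo_depth=0
After op 2 (undo): buf='(empty)' undo_depth=0 redo_depth=1
After op 3 (redo): buf='ok' undo_depth=1 redo_depth=0
After op 4 (type): buf='okbaz' undo_depth=2 redo_depth=0
After op 5 (undo): buf='ok' undo_depth=1 redo_depth=1
After op 6 (type): buf='okblue' undo_depth=2 redo_depth=0
After op 7 (undo): buf='ok' undo_depth=1 redo_depth=1

Answer: yes yes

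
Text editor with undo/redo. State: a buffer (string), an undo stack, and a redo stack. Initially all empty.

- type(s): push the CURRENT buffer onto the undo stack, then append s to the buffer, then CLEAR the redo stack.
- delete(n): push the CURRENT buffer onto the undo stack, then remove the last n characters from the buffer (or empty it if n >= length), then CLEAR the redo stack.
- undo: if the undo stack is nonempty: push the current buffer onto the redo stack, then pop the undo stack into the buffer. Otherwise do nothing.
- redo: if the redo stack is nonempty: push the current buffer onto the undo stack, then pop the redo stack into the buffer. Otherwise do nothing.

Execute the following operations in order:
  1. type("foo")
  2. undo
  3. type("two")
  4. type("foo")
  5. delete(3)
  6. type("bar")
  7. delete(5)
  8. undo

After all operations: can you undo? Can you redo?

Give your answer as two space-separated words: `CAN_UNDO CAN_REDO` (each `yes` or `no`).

After op 1 (type): buf='foo' undo_depth=1 redo_depth=0
After op 2 (undo): buf='(empty)' undo_depth=0 redo_depth=1
After op 3 (type): buf='two' undo_depth=1 redo_depth=0
After op 4 (type): buf='twofoo' undo_depth=2 redo_depth=0
After op 5 (delete): buf='two' undo_depth=3 redo_depth=0
After op 6 (type): buf='twobar' undo_depth=4 redo_depth=0
After op 7 (delete): buf='t' undo_depth=5 redo_depth=0
After op 8 (undo): buf='twobar' undo_depth=4 redo_depth=1

Answer: yes yes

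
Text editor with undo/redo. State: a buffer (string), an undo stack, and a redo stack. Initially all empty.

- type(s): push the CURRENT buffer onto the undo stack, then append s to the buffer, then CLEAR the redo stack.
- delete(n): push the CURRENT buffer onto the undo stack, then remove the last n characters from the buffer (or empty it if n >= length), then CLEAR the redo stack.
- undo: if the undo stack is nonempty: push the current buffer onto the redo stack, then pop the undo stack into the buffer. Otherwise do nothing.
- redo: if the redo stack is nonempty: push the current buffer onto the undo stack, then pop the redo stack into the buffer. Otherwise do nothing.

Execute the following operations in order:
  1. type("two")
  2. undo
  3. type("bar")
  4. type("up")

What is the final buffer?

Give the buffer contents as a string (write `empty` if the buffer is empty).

After op 1 (type): buf='two' undo_depth=1 redo_depth=0
After op 2 (undo): buf='(empty)' undo_depth=0 redo_depth=1
After op 3 (type): buf='bar' undo_depth=1 redo_depth=0
After op 4 (type): buf='barup' undo_depth=2 redo_depth=0

Answer: barup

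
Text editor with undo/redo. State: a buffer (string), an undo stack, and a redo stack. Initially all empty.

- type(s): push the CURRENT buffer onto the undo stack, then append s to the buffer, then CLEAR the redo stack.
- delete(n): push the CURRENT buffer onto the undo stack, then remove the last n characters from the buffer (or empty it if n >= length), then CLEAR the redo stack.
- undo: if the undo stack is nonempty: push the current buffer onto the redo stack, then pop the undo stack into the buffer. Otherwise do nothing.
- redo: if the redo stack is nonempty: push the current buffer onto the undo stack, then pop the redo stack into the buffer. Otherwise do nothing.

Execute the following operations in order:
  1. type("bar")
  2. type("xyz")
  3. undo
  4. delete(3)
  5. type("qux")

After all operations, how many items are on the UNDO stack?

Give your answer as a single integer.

Answer: 3

Derivation:
After op 1 (type): buf='bar' undo_depth=1 redo_depth=0
After op 2 (type): buf='barxyz' undo_depth=2 redo_depth=0
After op 3 (undo): buf='bar' undo_depth=1 redo_depth=1
After op 4 (delete): buf='(empty)' undo_depth=2 redo_depth=0
After op 5 (type): buf='qux' undo_depth=3 redo_depth=0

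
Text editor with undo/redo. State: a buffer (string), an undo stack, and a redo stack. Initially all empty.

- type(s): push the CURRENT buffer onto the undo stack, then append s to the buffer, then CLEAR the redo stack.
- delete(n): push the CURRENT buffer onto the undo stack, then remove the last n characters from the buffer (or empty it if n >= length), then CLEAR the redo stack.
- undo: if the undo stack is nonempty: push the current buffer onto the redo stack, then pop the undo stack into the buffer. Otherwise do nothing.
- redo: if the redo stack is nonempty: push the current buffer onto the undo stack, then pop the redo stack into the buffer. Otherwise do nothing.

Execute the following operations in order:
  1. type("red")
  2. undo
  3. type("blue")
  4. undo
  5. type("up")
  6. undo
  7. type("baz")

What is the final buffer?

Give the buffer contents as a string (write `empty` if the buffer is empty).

Answer: baz

Derivation:
After op 1 (type): buf='red' undo_depth=1 redo_depth=0
After op 2 (undo): buf='(empty)' undo_depth=0 redo_depth=1
After op 3 (type): buf='blue' undo_depth=1 redo_depth=0
After op 4 (undo): buf='(empty)' undo_depth=0 redo_depth=1
After op 5 (type): buf='up' undo_depth=1 redo_depth=0
After op 6 (undo): buf='(empty)' undo_depth=0 redo_depth=1
After op 7 (type): buf='baz' undo_depth=1 redo_depth=0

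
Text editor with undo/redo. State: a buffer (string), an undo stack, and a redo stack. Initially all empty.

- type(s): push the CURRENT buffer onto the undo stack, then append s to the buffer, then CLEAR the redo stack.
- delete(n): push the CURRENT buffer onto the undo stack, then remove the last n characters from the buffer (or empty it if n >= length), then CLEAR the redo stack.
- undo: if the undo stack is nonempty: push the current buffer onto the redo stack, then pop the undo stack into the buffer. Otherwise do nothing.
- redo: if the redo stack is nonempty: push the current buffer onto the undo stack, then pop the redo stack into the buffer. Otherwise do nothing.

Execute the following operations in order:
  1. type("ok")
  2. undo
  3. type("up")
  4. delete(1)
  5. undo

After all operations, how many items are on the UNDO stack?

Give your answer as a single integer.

Answer: 1

Derivation:
After op 1 (type): buf='ok' undo_depth=1 redo_depth=0
After op 2 (undo): buf='(empty)' undo_depth=0 redo_depth=1
After op 3 (type): buf='up' undo_depth=1 redo_depth=0
After op 4 (delete): buf='u' undo_depth=2 redo_depth=0
After op 5 (undo): buf='up' undo_depth=1 redo_depth=1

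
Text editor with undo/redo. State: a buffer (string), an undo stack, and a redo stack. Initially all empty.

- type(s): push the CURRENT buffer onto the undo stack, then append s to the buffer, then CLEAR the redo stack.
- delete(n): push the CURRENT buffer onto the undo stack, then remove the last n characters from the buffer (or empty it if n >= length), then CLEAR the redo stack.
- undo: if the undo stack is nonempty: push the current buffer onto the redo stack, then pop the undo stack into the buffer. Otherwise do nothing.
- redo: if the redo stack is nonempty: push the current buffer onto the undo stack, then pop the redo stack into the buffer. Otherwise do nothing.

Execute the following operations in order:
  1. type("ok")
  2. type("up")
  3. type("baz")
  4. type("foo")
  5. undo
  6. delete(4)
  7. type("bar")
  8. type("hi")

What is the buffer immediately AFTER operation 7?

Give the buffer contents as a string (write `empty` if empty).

After op 1 (type): buf='ok' undo_depth=1 redo_depth=0
After op 2 (type): buf='okup' undo_depth=2 redo_depth=0
After op 3 (type): buf='okupbaz' undo_depth=3 redo_depth=0
After op 4 (type): buf='okupbazfoo' undo_depth=4 redo_depth=0
After op 5 (undo): buf='okupbaz' undo_depth=3 redo_depth=1
After op 6 (delete): buf='oku' undo_depth=4 redo_depth=0
After op 7 (type): buf='okubar' undo_depth=5 redo_depth=0

Answer: okubar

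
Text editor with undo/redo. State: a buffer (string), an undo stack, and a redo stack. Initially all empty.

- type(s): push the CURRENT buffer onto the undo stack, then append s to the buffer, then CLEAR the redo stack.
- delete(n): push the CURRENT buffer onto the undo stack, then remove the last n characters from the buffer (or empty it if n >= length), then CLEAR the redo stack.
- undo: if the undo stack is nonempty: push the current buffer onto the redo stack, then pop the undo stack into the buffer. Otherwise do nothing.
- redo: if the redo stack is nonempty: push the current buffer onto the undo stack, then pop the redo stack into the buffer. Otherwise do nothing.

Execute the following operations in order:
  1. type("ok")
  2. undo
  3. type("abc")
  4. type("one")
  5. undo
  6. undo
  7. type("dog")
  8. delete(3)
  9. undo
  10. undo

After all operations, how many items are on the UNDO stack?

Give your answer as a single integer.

Answer: 0

Derivation:
After op 1 (type): buf='ok' undo_depth=1 redo_depth=0
After op 2 (undo): buf='(empty)' undo_depth=0 redo_depth=1
After op 3 (type): buf='abc' undo_depth=1 redo_depth=0
After op 4 (type): buf='abcone' undo_depth=2 redo_depth=0
After op 5 (undo): buf='abc' undo_depth=1 redo_depth=1
After op 6 (undo): buf='(empty)' undo_depth=0 redo_depth=2
After op 7 (type): buf='dog' undo_depth=1 redo_depth=0
After op 8 (delete): buf='(empty)' undo_depth=2 redo_depth=0
After op 9 (undo): buf='dog' undo_depth=1 redo_depth=1
After op 10 (undo): buf='(empty)' undo_depth=0 redo_depth=2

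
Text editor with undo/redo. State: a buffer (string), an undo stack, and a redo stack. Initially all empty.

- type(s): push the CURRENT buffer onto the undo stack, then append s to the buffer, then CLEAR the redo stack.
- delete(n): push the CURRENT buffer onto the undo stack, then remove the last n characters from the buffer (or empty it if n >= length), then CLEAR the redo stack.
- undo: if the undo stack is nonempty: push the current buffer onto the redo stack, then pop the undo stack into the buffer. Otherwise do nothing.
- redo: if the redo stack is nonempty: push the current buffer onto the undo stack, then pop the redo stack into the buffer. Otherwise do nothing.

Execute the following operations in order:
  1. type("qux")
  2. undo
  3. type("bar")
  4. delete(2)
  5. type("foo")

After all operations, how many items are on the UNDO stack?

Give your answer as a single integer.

Answer: 3

Derivation:
After op 1 (type): buf='qux' undo_depth=1 redo_depth=0
After op 2 (undo): buf='(empty)' undo_depth=0 redo_depth=1
After op 3 (type): buf='bar' undo_depth=1 redo_depth=0
After op 4 (delete): buf='b' undo_depth=2 redo_depth=0
After op 5 (type): buf='bfoo' undo_depth=3 redo_depth=0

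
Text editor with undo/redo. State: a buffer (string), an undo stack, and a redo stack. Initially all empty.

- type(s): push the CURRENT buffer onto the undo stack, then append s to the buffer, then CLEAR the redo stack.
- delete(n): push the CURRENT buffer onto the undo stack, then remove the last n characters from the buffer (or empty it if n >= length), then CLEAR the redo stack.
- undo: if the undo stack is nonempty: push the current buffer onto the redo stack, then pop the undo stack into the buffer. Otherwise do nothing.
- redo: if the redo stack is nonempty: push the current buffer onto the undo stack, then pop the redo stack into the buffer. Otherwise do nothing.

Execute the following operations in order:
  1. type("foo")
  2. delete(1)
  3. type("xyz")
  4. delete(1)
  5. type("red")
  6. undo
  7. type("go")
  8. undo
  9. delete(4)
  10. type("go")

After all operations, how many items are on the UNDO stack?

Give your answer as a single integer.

After op 1 (type): buf='foo' undo_depth=1 redo_depth=0
After op 2 (delete): buf='fo' undo_depth=2 redo_depth=0
After op 3 (type): buf='foxyz' undo_depth=3 redo_depth=0
After op 4 (delete): buf='foxy' undo_depth=4 redo_depth=0
After op 5 (type): buf='foxyred' undo_depth=5 redo_depth=0
After op 6 (undo): buf='foxy' undo_depth=4 redo_depth=1
After op 7 (type): buf='foxygo' undo_depth=5 redo_depth=0
After op 8 (undo): buf='foxy' undo_depth=4 redo_depth=1
After op 9 (delete): buf='(empty)' undo_depth=5 redo_depth=0
After op 10 (type): buf='go' undo_depth=6 redo_depth=0

Answer: 6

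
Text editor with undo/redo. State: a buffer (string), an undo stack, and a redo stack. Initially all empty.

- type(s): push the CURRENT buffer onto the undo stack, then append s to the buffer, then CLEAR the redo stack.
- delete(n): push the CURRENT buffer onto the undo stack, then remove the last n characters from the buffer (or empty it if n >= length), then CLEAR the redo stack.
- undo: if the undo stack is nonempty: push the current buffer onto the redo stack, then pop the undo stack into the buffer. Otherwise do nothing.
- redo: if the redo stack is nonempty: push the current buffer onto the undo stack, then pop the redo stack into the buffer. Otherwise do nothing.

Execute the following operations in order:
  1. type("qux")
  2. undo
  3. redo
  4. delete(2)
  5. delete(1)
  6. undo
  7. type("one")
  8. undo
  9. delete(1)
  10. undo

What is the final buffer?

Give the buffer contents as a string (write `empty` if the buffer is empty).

After op 1 (type): buf='qux' undo_depth=1 redo_depth=0
After op 2 (undo): buf='(empty)' undo_depth=0 redo_depth=1
After op 3 (redo): buf='qux' undo_depth=1 redo_depth=0
After op 4 (delete): buf='q' undo_depth=2 redo_depth=0
After op 5 (delete): buf='(empty)' undo_depth=3 redo_depth=0
After op 6 (undo): buf='q' undo_depth=2 redo_depth=1
After op 7 (type): buf='qone' undo_depth=3 redo_depth=0
After op 8 (undo): buf='q' undo_depth=2 redo_depth=1
After op 9 (delete): buf='(empty)' undo_depth=3 redo_depth=0
After op 10 (undo): buf='q' undo_depth=2 redo_depth=1

Answer: q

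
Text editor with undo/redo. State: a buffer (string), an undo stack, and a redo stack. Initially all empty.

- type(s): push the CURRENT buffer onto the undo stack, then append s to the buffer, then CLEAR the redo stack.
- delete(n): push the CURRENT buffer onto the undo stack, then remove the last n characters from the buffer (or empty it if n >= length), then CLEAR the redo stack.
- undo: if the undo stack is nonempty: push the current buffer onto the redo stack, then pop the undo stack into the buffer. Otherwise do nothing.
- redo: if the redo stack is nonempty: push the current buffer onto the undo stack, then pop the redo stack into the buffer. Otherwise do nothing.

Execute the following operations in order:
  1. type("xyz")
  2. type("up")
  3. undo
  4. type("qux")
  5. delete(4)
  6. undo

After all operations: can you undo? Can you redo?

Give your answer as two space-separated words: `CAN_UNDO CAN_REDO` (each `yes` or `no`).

Answer: yes yes

Derivation:
After op 1 (type): buf='xyz' undo_depth=1 redo_depth=0
After op 2 (type): buf='xyzup' undo_depth=2 redo_depth=0
After op 3 (undo): buf='xyz' undo_depth=1 redo_depth=1
After op 4 (type): buf='xyzqux' undo_depth=2 redo_depth=0
After op 5 (delete): buf='xy' undo_depth=3 redo_depth=0
After op 6 (undo): buf='xyzqux' undo_depth=2 redo_depth=1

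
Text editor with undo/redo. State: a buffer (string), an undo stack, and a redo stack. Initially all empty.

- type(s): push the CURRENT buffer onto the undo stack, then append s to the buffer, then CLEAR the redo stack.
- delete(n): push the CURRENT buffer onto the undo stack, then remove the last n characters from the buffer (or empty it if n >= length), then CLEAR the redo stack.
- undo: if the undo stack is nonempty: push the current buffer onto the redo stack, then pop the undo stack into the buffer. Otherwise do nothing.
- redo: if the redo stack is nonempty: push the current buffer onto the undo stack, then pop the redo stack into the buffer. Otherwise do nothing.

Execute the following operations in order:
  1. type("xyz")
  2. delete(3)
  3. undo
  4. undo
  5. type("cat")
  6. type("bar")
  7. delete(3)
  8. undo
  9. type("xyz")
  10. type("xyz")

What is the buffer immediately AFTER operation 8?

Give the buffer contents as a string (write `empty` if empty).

Answer: catbar

Derivation:
After op 1 (type): buf='xyz' undo_depth=1 redo_depth=0
After op 2 (delete): buf='(empty)' undo_depth=2 redo_depth=0
After op 3 (undo): buf='xyz' undo_depth=1 redo_depth=1
After op 4 (undo): buf='(empty)' undo_depth=0 redo_depth=2
After op 5 (type): buf='cat' undo_depth=1 redo_depth=0
After op 6 (type): buf='catbar' undo_depth=2 redo_depth=0
After op 7 (delete): buf='cat' undo_depth=3 redo_depth=0
After op 8 (undo): buf='catbar' undo_depth=2 redo_depth=1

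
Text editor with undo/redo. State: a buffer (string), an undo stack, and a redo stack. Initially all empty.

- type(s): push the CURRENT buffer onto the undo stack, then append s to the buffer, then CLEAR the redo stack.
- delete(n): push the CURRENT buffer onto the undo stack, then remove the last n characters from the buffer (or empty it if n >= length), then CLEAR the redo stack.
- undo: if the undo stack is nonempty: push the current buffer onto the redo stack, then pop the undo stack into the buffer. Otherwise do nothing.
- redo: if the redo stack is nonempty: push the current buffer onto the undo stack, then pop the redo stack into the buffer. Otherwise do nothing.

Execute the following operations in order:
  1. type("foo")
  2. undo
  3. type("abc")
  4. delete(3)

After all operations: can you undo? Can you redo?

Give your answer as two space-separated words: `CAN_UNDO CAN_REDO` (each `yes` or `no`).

Answer: yes no

Derivation:
After op 1 (type): buf='foo' undo_depth=1 redo_depth=0
After op 2 (undo): buf='(empty)' undo_depth=0 redo_depth=1
After op 3 (type): buf='abc' undo_depth=1 redo_depth=0
After op 4 (delete): buf='(empty)' undo_depth=2 redo_depth=0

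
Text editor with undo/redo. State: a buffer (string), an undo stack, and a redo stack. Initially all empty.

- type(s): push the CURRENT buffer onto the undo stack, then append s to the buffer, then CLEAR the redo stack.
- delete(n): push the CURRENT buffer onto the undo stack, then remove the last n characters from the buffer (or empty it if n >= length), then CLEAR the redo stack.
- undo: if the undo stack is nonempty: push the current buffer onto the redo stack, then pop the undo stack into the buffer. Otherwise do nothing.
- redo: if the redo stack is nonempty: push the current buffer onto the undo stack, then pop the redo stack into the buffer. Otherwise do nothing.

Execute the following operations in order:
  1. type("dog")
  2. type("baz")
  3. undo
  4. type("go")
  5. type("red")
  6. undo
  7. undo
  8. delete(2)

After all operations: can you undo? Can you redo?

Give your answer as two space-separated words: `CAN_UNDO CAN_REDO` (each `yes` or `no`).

After op 1 (type): buf='dog' undo_depth=1 redo_depth=0
After op 2 (type): buf='dogbaz' undo_depth=2 redo_depth=0
After op 3 (undo): buf='dog' undo_depth=1 redo_depth=1
After op 4 (type): buf='doggo' undo_depth=2 redo_depth=0
After op 5 (type): buf='doggored' undo_depth=3 redo_depth=0
After op 6 (undo): buf='doggo' undo_depth=2 redo_depth=1
After op 7 (undo): buf='dog' undo_depth=1 redo_depth=2
After op 8 (delete): buf='d' undo_depth=2 redo_depth=0

Answer: yes no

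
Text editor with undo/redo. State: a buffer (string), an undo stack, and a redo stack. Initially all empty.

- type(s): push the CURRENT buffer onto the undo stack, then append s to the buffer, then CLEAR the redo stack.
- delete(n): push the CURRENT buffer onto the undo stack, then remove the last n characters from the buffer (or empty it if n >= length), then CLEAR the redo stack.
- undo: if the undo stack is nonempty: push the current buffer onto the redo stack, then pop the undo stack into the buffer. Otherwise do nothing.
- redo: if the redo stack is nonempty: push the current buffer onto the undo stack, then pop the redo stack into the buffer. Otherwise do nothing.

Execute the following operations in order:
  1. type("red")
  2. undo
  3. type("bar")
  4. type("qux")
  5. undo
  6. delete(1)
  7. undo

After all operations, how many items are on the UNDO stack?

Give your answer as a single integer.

Answer: 1

Derivation:
After op 1 (type): buf='red' undo_depth=1 redo_depth=0
After op 2 (undo): buf='(empty)' undo_depth=0 redo_depth=1
After op 3 (type): buf='bar' undo_depth=1 redo_depth=0
After op 4 (type): buf='barqux' undo_depth=2 redo_depth=0
After op 5 (undo): buf='bar' undo_depth=1 redo_depth=1
After op 6 (delete): buf='ba' undo_depth=2 redo_depth=0
After op 7 (undo): buf='bar' undo_depth=1 redo_depth=1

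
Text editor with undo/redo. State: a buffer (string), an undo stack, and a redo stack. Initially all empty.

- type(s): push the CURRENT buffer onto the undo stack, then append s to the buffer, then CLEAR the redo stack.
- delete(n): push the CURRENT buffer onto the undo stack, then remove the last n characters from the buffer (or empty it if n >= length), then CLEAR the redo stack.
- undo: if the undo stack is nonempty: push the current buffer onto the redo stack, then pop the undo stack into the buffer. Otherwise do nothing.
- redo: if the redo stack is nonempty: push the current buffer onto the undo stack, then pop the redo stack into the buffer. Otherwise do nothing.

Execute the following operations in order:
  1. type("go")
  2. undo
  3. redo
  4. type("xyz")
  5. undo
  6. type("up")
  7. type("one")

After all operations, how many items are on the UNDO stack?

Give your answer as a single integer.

After op 1 (type): buf='go' undo_depth=1 redo_depth=0
After op 2 (undo): buf='(empty)' undo_depth=0 redo_depth=1
After op 3 (redo): buf='go' undo_depth=1 redo_depth=0
After op 4 (type): buf='goxyz' undo_depth=2 redo_depth=0
After op 5 (undo): buf='go' undo_depth=1 redo_depth=1
After op 6 (type): buf='goup' undo_depth=2 redo_depth=0
After op 7 (type): buf='goupone' undo_depth=3 redo_depth=0

Answer: 3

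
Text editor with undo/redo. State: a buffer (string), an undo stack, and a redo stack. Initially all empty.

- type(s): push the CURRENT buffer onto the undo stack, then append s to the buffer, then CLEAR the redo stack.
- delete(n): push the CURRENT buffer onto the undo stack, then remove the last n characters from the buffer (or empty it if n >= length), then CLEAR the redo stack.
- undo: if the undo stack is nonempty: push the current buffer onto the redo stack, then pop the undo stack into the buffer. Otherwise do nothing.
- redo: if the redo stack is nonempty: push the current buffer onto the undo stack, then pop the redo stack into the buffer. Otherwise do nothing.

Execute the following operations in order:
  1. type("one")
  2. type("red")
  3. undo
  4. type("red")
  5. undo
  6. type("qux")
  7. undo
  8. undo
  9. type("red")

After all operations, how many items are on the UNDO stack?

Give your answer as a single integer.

Answer: 1

Derivation:
After op 1 (type): buf='one' undo_depth=1 redo_depth=0
After op 2 (type): buf='onered' undo_depth=2 redo_depth=0
After op 3 (undo): buf='one' undo_depth=1 redo_depth=1
After op 4 (type): buf='onered' undo_depth=2 redo_depth=0
After op 5 (undo): buf='one' undo_depth=1 redo_depth=1
After op 6 (type): buf='onequx' undo_depth=2 redo_depth=0
After op 7 (undo): buf='one' undo_depth=1 redo_depth=1
After op 8 (undo): buf='(empty)' undo_depth=0 redo_depth=2
After op 9 (type): buf='red' undo_depth=1 redo_depth=0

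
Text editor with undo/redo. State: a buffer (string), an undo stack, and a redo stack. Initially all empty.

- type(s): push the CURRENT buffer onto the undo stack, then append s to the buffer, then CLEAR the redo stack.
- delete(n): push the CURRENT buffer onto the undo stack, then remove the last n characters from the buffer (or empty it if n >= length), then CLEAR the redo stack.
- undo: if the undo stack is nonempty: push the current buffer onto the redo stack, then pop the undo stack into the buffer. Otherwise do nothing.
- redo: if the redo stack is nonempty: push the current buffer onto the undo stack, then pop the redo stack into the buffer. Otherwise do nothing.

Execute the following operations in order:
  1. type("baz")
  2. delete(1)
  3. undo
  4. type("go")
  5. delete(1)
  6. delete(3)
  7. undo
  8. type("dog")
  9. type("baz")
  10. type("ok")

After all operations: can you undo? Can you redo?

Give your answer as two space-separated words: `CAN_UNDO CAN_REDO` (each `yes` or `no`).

Answer: yes no

Derivation:
After op 1 (type): buf='baz' undo_depth=1 redo_depth=0
After op 2 (delete): buf='ba' undo_depth=2 redo_depth=0
After op 3 (undo): buf='baz' undo_depth=1 redo_depth=1
After op 4 (type): buf='bazgo' undo_depth=2 redo_depth=0
After op 5 (delete): buf='bazg' undo_depth=3 redo_depth=0
After op 6 (delete): buf='b' undo_depth=4 redo_depth=0
After op 7 (undo): buf='bazg' undo_depth=3 redo_depth=1
After op 8 (type): buf='bazgdog' undo_depth=4 redo_depth=0
After op 9 (type): buf='bazgdogbaz' undo_depth=5 redo_depth=0
After op 10 (type): buf='bazgdogbazok' undo_depth=6 redo_depth=0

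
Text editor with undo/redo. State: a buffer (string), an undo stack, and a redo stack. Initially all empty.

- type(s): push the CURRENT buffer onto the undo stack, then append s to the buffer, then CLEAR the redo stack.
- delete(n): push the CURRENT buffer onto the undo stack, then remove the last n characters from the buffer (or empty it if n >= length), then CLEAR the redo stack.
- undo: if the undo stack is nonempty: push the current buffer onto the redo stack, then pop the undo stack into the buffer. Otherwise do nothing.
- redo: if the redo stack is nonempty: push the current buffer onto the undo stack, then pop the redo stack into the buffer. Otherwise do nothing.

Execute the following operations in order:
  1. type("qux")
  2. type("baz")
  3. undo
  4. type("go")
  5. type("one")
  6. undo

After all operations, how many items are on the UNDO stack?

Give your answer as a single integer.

After op 1 (type): buf='qux' undo_depth=1 redo_depth=0
After op 2 (type): buf='quxbaz' undo_depth=2 redo_depth=0
After op 3 (undo): buf='qux' undo_depth=1 redo_depth=1
After op 4 (type): buf='quxgo' undo_depth=2 redo_depth=0
After op 5 (type): buf='quxgoone' undo_depth=3 redo_depth=0
After op 6 (undo): buf='quxgo' undo_depth=2 redo_depth=1

Answer: 2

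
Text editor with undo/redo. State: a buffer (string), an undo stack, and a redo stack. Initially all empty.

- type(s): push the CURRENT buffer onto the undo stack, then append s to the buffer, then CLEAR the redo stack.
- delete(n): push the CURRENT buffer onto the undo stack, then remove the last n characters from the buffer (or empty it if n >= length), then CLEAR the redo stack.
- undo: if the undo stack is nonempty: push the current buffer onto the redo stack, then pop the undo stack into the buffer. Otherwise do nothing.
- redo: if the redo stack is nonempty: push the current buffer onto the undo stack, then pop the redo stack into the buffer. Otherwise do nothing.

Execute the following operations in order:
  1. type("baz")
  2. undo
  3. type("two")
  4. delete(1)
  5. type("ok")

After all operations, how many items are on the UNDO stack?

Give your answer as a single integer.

After op 1 (type): buf='baz' undo_depth=1 redo_depth=0
After op 2 (undo): buf='(empty)' undo_depth=0 redo_depth=1
After op 3 (type): buf='two' undo_depth=1 redo_depth=0
After op 4 (delete): buf='tw' undo_depth=2 redo_depth=0
After op 5 (type): buf='twok' undo_depth=3 redo_depth=0

Answer: 3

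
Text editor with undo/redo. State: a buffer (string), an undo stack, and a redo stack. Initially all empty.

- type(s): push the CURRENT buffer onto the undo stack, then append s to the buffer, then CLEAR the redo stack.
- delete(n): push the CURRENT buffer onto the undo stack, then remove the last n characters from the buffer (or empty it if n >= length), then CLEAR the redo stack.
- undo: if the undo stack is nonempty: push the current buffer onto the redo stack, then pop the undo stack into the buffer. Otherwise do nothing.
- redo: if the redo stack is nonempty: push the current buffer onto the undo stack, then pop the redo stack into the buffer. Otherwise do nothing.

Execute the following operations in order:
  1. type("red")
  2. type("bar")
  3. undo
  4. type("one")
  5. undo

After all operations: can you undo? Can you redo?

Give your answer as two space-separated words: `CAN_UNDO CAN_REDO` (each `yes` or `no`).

After op 1 (type): buf='red' undo_depth=1 redo_depth=0
After op 2 (type): buf='redbar' undo_depth=2 redo_depth=0
After op 3 (undo): buf='red' undo_depth=1 redo_depth=1
After op 4 (type): buf='redone' undo_depth=2 redo_depth=0
After op 5 (undo): buf='red' undo_depth=1 redo_depth=1

Answer: yes yes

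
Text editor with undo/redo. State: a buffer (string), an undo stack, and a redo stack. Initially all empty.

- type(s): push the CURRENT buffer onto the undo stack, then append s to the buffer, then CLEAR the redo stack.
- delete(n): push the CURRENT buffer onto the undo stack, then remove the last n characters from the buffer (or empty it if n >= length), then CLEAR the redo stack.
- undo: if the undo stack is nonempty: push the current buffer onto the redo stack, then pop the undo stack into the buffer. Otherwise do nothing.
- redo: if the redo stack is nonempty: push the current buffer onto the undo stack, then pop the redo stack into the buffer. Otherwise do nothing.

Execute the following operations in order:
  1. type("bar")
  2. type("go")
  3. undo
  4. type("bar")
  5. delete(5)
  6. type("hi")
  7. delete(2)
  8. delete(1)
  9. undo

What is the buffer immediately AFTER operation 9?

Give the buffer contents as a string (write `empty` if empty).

After op 1 (type): buf='bar' undo_depth=1 redo_depth=0
After op 2 (type): buf='bargo' undo_depth=2 redo_depth=0
After op 3 (undo): buf='bar' undo_depth=1 redo_depth=1
After op 4 (type): buf='barbar' undo_depth=2 redo_depth=0
After op 5 (delete): buf='b' undo_depth=3 redo_depth=0
After op 6 (type): buf='bhi' undo_depth=4 redo_depth=0
After op 7 (delete): buf='b' undo_depth=5 redo_depth=0
After op 8 (delete): buf='(empty)' undo_depth=6 redo_depth=0
After op 9 (undo): buf='b' undo_depth=5 redo_depth=1

Answer: b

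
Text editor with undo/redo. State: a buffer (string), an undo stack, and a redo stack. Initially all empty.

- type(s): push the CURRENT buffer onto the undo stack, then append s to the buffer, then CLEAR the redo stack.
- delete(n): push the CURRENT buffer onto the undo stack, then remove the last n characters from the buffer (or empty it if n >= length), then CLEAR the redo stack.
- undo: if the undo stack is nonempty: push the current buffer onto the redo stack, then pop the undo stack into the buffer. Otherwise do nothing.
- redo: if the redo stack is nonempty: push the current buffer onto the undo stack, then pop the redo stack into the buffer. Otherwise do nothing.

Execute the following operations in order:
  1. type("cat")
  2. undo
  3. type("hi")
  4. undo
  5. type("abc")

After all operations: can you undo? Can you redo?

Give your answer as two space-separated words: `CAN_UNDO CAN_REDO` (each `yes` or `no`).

Answer: yes no

Derivation:
After op 1 (type): buf='cat' undo_depth=1 redo_depth=0
After op 2 (undo): buf='(empty)' undo_depth=0 redo_depth=1
After op 3 (type): buf='hi' undo_depth=1 redo_depth=0
After op 4 (undo): buf='(empty)' undo_depth=0 redo_depth=1
After op 5 (type): buf='abc' undo_depth=1 redo_depth=0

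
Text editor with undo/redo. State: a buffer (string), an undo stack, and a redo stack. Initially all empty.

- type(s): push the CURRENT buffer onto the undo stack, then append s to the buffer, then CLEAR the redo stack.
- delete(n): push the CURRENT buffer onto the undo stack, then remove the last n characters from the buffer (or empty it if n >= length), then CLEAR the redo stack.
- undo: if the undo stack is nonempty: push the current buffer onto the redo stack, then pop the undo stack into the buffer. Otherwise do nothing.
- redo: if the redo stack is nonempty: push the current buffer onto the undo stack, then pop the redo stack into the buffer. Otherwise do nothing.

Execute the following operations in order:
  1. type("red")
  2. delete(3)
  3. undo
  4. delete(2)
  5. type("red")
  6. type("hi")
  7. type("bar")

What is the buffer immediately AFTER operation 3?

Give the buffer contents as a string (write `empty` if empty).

After op 1 (type): buf='red' undo_depth=1 redo_depth=0
After op 2 (delete): buf='(empty)' undo_depth=2 redo_depth=0
After op 3 (undo): buf='red' undo_depth=1 redo_depth=1

Answer: red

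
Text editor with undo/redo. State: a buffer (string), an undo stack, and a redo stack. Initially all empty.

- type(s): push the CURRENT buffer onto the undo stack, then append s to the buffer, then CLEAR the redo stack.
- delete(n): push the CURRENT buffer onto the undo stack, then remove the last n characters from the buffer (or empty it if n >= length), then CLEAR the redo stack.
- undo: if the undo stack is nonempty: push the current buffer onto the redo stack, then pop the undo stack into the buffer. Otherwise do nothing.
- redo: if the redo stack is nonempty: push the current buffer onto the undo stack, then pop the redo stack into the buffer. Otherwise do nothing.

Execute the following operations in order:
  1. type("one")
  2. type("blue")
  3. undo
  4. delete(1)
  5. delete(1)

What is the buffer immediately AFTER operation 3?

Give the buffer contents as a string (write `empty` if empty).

After op 1 (type): buf='one' undo_depth=1 redo_depth=0
After op 2 (type): buf='oneblue' undo_depth=2 redo_depth=0
After op 3 (undo): buf='one' undo_depth=1 redo_depth=1

Answer: one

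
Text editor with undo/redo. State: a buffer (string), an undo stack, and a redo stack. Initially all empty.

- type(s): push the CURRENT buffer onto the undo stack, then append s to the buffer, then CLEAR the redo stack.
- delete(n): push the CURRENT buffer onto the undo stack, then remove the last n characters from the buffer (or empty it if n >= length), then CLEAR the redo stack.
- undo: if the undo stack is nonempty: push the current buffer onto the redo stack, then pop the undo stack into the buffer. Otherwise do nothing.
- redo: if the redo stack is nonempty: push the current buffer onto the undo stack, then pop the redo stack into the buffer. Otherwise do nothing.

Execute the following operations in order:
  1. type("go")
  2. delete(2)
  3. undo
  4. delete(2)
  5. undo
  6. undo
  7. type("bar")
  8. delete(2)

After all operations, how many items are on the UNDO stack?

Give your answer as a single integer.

After op 1 (type): buf='go' undo_depth=1 redo_depth=0
After op 2 (delete): buf='(empty)' undo_depth=2 redo_depth=0
After op 3 (undo): buf='go' undo_depth=1 redo_depth=1
After op 4 (delete): buf='(empty)' undo_depth=2 redo_depth=0
After op 5 (undo): buf='go' undo_depth=1 redo_depth=1
After op 6 (undo): buf='(empty)' undo_depth=0 redo_depth=2
After op 7 (type): buf='bar' undo_depth=1 redo_depth=0
After op 8 (delete): buf='b' undo_depth=2 redo_depth=0

Answer: 2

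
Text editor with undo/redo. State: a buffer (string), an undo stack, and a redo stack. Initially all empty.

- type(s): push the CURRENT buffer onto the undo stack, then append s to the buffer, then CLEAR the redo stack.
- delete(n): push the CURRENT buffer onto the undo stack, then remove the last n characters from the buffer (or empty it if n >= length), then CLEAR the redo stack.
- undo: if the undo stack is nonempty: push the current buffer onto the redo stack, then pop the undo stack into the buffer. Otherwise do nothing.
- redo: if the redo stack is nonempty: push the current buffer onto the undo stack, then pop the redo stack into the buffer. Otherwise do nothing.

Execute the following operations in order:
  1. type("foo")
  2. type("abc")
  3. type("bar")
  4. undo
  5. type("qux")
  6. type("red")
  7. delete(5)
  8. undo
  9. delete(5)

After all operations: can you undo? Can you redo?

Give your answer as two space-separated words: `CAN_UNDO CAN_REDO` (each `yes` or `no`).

Answer: yes no

Derivation:
After op 1 (type): buf='foo' undo_depth=1 redo_depth=0
After op 2 (type): buf='fooabc' undo_depth=2 redo_depth=0
After op 3 (type): buf='fooabcbar' undo_depth=3 redo_depth=0
After op 4 (undo): buf='fooabc' undo_depth=2 redo_depth=1
After op 5 (type): buf='fooabcqux' undo_depth=3 redo_depth=0
After op 6 (type): buf='fooabcquxred' undo_depth=4 redo_depth=0
After op 7 (delete): buf='fooabcq' undo_depth=5 redo_depth=0
After op 8 (undo): buf='fooabcquxred' undo_depth=4 redo_depth=1
After op 9 (delete): buf='fooabcq' undo_depth=5 redo_depth=0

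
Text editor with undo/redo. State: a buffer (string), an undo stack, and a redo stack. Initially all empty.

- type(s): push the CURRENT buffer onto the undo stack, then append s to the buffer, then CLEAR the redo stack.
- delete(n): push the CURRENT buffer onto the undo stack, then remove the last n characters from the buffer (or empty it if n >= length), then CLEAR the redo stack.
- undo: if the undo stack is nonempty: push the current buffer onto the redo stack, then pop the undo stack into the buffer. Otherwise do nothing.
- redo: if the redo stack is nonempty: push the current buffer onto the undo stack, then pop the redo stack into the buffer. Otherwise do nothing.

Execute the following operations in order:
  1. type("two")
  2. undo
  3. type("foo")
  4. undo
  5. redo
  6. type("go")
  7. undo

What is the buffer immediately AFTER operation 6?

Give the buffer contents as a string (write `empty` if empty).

After op 1 (type): buf='two' undo_depth=1 redo_depth=0
After op 2 (undo): buf='(empty)' undo_depth=0 redo_depth=1
After op 3 (type): buf='foo' undo_depth=1 redo_depth=0
After op 4 (undo): buf='(empty)' undo_depth=0 redo_depth=1
After op 5 (redo): buf='foo' undo_depth=1 redo_depth=0
After op 6 (type): buf='foogo' undo_depth=2 redo_depth=0

Answer: foogo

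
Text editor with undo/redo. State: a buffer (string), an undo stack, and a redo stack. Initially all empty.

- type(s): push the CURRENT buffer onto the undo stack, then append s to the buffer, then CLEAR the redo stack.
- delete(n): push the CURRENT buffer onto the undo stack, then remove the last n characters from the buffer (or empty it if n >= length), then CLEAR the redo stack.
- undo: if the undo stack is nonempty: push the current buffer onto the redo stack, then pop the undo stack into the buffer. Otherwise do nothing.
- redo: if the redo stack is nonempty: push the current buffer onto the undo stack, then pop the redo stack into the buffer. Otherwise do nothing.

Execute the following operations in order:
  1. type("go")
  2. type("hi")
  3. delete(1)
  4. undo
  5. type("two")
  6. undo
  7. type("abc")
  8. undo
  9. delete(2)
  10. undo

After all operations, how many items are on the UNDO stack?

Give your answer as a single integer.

After op 1 (type): buf='go' undo_depth=1 redo_depth=0
After op 2 (type): buf='gohi' undo_depth=2 redo_depth=0
After op 3 (delete): buf='goh' undo_depth=3 redo_depth=0
After op 4 (undo): buf='gohi' undo_depth=2 redo_depth=1
After op 5 (type): buf='gohitwo' undo_depth=3 redo_depth=0
After op 6 (undo): buf='gohi' undo_depth=2 redo_depth=1
After op 7 (type): buf='gohiabc' undo_depth=3 redo_depth=0
After op 8 (undo): buf='gohi' undo_depth=2 redo_depth=1
After op 9 (delete): buf='go' undo_depth=3 redo_depth=0
After op 10 (undo): buf='gohi' undo_depth=2 redo_depth=1

Answer: 2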